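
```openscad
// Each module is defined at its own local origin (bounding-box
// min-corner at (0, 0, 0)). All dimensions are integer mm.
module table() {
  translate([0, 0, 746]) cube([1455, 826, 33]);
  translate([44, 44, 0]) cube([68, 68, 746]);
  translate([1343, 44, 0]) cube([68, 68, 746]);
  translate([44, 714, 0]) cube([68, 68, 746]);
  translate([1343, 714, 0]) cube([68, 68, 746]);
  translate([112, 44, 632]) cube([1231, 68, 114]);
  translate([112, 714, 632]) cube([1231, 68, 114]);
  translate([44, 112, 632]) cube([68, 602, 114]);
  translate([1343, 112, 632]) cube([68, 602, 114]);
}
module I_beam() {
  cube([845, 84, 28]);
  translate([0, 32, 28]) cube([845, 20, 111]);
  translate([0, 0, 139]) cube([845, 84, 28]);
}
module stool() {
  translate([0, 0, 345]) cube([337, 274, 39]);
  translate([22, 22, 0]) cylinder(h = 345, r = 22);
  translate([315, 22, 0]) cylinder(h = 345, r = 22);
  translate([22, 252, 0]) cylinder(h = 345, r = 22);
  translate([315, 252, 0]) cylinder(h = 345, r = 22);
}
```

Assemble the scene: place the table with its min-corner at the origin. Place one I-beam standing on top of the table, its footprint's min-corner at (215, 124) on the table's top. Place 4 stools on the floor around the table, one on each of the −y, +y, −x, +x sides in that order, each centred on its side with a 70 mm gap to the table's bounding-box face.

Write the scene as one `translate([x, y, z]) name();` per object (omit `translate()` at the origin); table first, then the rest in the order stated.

table();
translate([215, 124, 779]) I_beam();
translate([559, -344, 0]) stool();
translate([559, 896, 0]) stool();
translate([-407, 276, 0]) stool();
translate([1525, 276, 0]) stool();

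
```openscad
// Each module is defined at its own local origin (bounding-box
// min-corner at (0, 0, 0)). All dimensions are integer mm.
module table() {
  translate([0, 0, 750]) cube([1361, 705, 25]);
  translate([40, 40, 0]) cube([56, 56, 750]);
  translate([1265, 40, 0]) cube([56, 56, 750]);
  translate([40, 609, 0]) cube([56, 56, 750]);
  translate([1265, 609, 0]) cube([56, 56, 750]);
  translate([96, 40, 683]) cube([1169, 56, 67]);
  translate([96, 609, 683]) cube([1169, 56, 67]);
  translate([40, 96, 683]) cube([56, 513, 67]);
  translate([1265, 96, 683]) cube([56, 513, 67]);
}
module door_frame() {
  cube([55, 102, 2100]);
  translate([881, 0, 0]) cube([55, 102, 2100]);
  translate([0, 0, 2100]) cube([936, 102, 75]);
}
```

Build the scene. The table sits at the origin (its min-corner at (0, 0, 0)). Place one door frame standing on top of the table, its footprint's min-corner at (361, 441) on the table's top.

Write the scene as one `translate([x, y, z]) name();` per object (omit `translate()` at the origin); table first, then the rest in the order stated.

table();
translate([361, 441, 775]) door_frame();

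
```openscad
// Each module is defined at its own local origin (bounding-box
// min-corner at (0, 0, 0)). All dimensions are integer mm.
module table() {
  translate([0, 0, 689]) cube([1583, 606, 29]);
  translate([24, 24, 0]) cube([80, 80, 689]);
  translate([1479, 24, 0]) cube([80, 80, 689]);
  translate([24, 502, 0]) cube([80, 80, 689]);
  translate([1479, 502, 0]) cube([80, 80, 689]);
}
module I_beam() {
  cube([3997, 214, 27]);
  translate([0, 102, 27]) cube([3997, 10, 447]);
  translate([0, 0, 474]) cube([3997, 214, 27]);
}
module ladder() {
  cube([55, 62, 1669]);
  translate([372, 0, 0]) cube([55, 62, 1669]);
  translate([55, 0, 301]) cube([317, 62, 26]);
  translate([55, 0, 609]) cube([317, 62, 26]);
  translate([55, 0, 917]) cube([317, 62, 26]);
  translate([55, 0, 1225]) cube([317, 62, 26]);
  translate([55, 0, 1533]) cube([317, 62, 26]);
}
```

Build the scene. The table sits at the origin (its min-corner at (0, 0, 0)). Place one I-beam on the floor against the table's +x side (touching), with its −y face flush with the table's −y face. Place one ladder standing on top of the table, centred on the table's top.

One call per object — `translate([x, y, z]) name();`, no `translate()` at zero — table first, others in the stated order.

table();
translate([1583, 0, 0]) I_beam();
translate([578, 272, 718]) ladder();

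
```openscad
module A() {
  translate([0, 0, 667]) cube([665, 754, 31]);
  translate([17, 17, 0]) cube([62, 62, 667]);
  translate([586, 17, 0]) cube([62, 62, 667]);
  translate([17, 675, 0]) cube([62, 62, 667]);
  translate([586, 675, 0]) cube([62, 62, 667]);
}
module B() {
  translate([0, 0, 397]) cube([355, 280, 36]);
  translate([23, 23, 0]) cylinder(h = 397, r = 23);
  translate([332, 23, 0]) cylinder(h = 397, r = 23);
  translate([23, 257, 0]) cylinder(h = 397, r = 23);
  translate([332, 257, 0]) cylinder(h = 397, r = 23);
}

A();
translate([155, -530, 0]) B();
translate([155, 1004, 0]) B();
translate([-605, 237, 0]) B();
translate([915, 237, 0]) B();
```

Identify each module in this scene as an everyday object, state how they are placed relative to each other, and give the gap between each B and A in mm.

Each stool's nearest face is 250 mm from the table's bounding box.

A is a table. B is a stool. Four stools sit around the table at the −y, +y, −x, +x sides. The gap between each stool and the table is 250 mm.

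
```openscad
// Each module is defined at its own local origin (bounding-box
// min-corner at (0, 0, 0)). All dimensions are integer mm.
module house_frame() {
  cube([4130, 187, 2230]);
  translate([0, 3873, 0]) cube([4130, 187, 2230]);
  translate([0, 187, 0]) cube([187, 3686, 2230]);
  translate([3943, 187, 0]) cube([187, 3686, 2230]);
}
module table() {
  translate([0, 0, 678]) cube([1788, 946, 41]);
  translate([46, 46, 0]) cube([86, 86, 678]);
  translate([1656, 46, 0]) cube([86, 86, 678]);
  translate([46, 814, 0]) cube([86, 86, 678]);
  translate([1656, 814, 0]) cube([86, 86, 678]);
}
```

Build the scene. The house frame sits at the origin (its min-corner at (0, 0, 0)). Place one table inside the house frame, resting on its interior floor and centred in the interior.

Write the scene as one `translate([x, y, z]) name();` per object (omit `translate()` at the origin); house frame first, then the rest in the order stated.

house_frame();
translate([1171, 1557, 0]) table();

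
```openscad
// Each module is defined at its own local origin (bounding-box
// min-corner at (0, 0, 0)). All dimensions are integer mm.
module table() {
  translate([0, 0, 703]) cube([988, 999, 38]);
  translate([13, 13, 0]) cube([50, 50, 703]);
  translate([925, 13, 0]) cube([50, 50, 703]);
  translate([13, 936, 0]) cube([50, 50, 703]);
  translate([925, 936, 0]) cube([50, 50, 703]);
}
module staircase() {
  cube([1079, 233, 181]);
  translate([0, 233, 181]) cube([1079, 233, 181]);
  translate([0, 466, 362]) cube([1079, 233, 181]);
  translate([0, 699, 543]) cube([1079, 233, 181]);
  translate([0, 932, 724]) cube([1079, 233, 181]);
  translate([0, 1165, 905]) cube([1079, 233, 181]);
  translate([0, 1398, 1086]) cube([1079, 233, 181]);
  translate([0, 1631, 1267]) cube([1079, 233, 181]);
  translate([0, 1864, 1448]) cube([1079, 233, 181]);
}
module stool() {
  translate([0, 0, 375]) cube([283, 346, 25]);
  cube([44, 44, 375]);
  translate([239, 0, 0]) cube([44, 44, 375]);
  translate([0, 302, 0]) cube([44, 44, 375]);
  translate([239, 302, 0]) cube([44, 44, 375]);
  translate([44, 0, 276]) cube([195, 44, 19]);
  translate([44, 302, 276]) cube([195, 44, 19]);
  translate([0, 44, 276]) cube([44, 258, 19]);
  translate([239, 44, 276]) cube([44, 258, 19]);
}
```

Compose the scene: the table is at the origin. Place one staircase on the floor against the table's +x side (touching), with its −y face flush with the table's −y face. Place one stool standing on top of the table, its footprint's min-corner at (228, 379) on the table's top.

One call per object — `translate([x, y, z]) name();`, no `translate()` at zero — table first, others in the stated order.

table();
translate([988, 0, 0]) staircase();
translate([228, 379, 741]) stool();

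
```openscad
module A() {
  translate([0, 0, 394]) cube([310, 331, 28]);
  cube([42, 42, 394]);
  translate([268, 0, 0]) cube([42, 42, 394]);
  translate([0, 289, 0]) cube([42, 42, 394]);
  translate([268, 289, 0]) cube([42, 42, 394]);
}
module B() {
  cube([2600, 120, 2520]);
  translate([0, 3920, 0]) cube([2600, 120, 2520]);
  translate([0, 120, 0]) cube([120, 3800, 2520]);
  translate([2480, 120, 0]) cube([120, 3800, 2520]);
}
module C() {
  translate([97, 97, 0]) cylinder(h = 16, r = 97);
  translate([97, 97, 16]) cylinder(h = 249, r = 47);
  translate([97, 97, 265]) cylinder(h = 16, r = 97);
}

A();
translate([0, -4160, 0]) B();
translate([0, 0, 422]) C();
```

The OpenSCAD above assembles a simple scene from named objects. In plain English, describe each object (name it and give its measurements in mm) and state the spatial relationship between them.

A is a simple wooden stool: a rectangular seat 310 mm (x) by 331 mm (y), 28 mm thick, top face at z = 422 mm, on four square legs, each 42×42 mm in cross-section. The legs rest on z = 0, each flush with a corner of the seat.

B is a box-shaped house frame (walls only): outside footprint 2600×4040 mm, wall height 2520 mm, wall thickness 120 mm. The two y-facing walls run the full x-width; the two x-facing walls fit between the inner faces of the y-facing walls.

C is a spool: two coaxial disc flanges of radius 97 mm and thickness 16 mm, joined by a core cylinder of radius 47 mm and height 249 mm. The lower flange rests on z = 0 and the three cylinders share a vertical axis.

The house frame is on the floor beside the stool on its −y side. The spool is on top of the stool.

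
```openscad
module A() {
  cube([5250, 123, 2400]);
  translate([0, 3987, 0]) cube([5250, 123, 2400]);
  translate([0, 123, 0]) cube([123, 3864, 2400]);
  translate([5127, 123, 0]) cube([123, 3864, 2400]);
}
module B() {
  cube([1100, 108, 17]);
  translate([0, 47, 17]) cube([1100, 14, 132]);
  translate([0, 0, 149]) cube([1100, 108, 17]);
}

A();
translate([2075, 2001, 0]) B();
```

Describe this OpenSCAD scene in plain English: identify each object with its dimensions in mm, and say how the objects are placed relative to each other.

A is a box-shaped house frame (walls only): outside footprint 5250×4110 mm, wall height 2400 mm, wall thickness 123 mm. The two y-facing walls run the full x-width; the two x-facing walls fit between the inner faces of the y-facing walls.

B is an I-beam lying along x, 1100 mm long. Overall section height 166 mm. Two flanges 108 mm wide (y) and 17 mm thick, one on the floor and one at the top; a web 14 mm thick runs between them, centred on the flange width.

The I-beam sits inside the house frame, centred.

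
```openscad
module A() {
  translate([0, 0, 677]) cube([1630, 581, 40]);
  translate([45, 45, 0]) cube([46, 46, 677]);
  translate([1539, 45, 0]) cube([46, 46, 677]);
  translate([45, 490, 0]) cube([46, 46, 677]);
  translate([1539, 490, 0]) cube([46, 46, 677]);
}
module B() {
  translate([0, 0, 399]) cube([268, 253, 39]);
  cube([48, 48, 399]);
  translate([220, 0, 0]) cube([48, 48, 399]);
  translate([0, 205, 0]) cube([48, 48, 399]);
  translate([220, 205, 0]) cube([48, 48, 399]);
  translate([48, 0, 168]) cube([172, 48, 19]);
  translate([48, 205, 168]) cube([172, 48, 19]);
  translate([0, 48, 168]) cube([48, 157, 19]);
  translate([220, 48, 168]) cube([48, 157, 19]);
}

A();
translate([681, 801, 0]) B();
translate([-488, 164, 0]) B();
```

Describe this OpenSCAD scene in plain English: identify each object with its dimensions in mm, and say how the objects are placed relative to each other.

A is a rectangular dining table. The top is 1630×581×40 mm with its upper surface at z = 717 mm. It stands on four 46×46 mm square legs, each inset 45 mm from the nearest pair of top edges, running from the floor to the underside of the top.

B is a simple wooden stool: a rectangular seat 268 mm (x) by 253 mm (y), 39 mm thick, top face at z = 438 mm, on four square legs, each 48×48 mm in cross-section. The legs rest on z = 0, each flush with a corner of the seat. Four stretchers, 48 mm wide and 19 mm tall, connect adjacent legs with their undersides at z = 168 mm, each running between the inner faces of the legs it joins and aligned with the legs' outer faces on the other axis.

Two stools sit around the table at the +y, −x sides.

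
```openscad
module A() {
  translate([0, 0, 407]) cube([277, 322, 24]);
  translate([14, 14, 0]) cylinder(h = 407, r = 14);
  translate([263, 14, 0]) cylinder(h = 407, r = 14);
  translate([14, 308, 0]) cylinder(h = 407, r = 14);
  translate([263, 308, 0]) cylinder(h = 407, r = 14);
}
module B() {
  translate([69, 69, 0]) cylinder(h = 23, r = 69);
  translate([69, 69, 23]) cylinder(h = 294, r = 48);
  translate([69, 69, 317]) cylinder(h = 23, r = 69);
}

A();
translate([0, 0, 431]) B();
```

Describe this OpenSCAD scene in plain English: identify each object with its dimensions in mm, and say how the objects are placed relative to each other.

A is a four-legged stool. The seat is a 277×322×24 mm slab whose top surface is at z = 431 mm; four round legs, each 28 mm in diameter, run from the floor (z = 0) to the underside of the seat, each leg's axis is inset half a diameter from the nearest pair of seat edges (so the leg's bounding box is flush with the corner).

B is a spool: two coaxial disc flanges of radius 69 mm and thickness 23 mm, joined by a core cylinder of radius 48 mm and height 294 mm. The lower flange rests on z = 0 and the three cylinders share a vertical axis.

The spool is on top of the stool.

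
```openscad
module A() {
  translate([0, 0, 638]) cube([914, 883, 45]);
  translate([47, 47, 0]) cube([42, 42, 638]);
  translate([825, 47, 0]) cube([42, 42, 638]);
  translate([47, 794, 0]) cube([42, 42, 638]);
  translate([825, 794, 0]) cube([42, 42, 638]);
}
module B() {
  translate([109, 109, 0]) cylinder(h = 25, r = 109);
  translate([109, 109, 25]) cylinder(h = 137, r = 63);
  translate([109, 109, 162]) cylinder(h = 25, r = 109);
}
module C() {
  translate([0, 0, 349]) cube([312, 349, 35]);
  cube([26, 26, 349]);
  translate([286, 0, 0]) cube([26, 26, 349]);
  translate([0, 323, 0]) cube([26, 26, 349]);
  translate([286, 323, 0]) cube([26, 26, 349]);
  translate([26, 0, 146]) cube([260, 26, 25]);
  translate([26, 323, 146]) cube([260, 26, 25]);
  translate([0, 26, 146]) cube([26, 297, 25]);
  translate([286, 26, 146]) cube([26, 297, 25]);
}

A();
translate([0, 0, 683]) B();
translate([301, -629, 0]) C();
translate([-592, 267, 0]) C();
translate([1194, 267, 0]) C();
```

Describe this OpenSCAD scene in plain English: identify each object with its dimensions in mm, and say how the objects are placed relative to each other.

A is a table with a 914×883 mm rectangular top, 45 mm thick, top surface at z = 683 mm, supported by four 42×42 mm square legs, each inset 47 mm from the nearest pair of top edges, running from the floor.

B is a spool: two coaxial disc flanges of radius 109 mm and thickness 25 mm, joined by a core cylinder of radius 63 mm and height 137 mm. The lower flange rests on z = 0 and the three cylinders share a vertical axis.

C is a four-legged stool. The seat is 312×349 mm, 35 mm thick, top at z = 384 mm. It stands on four square legs, each 26×26 mm in cross-section, from z = 0 to the seat underside, each flush with a corner of the seat. Four stretchers, 26 mm wide and 25 mm tall, connect adjacent legs with their undersides at z = 146 mm, each running between the inner faces of the legs it joins and aligned with the legs' outer faces on the other axis.

The spool is on top of the table. Three stools sit around the table at the −y, −x, +x sides.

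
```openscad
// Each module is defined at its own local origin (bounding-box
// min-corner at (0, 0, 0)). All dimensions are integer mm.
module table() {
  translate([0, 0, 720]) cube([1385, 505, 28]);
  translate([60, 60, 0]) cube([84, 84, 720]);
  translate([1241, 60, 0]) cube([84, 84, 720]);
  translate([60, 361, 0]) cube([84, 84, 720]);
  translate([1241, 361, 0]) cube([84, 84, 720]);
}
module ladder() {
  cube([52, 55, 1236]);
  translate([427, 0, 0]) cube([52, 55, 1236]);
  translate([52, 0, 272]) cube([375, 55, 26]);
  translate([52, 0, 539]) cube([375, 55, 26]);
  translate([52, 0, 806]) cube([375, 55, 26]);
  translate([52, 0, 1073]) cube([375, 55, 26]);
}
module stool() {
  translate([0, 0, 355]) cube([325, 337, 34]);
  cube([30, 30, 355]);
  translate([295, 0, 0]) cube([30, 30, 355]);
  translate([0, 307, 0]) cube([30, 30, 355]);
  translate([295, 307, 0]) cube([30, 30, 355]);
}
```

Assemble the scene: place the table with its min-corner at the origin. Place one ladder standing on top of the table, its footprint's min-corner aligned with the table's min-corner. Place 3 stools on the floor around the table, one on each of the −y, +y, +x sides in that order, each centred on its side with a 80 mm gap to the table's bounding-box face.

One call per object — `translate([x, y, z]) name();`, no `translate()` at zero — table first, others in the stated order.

table();
translate([0, 0, 748]) ladder();
translate([530, -417, 0]) stool();
translate([530, 585, 0]) stool();
translate([1465, 84, 0]) stool();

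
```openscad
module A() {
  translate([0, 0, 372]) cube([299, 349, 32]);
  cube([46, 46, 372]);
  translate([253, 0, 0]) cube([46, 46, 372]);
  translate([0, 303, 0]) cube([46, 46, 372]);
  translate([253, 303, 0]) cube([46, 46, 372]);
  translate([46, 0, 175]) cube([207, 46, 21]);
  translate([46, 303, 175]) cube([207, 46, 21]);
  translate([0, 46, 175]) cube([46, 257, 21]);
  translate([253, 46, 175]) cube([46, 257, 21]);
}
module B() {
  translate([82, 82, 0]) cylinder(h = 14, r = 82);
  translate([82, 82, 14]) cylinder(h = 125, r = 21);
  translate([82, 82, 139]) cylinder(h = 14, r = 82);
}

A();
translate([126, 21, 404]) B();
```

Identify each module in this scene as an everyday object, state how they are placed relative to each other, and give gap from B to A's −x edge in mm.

The spool's min-x is at 126; the stool's min-x is 0; gap = 126 mm.

A is a stool. B is a spool. The spool is on top of the stool. The gap from the spool to the stool's −x edge is 126 mm.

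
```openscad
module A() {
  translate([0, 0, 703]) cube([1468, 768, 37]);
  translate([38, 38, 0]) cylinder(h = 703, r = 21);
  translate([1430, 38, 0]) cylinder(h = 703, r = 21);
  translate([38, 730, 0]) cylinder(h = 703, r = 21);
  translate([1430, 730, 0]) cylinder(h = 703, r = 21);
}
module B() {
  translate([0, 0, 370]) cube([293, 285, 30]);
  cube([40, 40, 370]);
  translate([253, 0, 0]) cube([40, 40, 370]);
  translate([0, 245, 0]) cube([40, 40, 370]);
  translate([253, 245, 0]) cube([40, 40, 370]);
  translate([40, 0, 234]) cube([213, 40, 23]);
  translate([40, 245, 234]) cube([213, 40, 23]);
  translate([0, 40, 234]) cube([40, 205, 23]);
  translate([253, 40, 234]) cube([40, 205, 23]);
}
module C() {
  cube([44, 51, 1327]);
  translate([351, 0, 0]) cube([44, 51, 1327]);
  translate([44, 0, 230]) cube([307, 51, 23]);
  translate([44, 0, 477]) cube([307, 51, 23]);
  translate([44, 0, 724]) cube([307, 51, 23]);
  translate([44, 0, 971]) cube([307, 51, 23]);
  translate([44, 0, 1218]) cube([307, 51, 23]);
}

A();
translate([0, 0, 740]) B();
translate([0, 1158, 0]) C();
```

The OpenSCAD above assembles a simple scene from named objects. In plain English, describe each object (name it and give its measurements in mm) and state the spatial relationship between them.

A is a table with a 1468×768 mm rectangular top, 37 mm thick, top surface at z = 740 mm, supported by four round legs of 42 mm diameter, each leg's bounding box inset 17 mm from the nearest pair of top edges, running from the floor.

B is a four-legged stool. The seat is 293×285 mm, 30 mm thick, top at z = 400 mm. It stands on four square legs, each 40×40 mm in cross-section, from z = 0 to the seat underside, each flush with a corner of the seat. Four stretchers, 40 mm wide and 23 mm tall, connect adjacent legs with their undersides at z = 234 mm, each running between the inner faces of the legs it joins and aligned with the legs' outer faces on the other axis.

C is a straight ladder. Two 44×51 mm vertical rails, 1327 mm tall, stand 395 mm apart (outside-to-outside) with their front faces coplanar on the −y side. 5 rungs, each 51 mm deep and 23 mm tall, span between the inner faces of the rails, front faces flush with the rails. The lowest rung's underside is at z = 230 mm and rungs are spaced 247 mm apart (underside to underside).

The stool is on top of the table. The ladder is on the floor beside the table on its +y side.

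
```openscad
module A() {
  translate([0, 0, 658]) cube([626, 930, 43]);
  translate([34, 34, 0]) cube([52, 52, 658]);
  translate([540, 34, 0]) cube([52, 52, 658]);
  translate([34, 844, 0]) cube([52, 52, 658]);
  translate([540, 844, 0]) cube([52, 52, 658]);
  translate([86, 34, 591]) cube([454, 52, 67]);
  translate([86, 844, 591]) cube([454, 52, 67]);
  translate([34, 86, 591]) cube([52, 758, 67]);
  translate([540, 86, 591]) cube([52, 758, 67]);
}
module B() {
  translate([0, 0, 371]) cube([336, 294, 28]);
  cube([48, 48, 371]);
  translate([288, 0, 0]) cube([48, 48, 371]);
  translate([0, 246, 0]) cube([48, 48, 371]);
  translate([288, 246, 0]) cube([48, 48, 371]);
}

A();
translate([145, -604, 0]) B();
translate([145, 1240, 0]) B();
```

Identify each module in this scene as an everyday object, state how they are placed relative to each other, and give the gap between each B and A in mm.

Each stool's nearest face is 310 mm from the table's bounding box.

A is a table. B is a stool. Two stools sit around the table at the −y, +y sides. The gap between each stool and the table is 310 mm.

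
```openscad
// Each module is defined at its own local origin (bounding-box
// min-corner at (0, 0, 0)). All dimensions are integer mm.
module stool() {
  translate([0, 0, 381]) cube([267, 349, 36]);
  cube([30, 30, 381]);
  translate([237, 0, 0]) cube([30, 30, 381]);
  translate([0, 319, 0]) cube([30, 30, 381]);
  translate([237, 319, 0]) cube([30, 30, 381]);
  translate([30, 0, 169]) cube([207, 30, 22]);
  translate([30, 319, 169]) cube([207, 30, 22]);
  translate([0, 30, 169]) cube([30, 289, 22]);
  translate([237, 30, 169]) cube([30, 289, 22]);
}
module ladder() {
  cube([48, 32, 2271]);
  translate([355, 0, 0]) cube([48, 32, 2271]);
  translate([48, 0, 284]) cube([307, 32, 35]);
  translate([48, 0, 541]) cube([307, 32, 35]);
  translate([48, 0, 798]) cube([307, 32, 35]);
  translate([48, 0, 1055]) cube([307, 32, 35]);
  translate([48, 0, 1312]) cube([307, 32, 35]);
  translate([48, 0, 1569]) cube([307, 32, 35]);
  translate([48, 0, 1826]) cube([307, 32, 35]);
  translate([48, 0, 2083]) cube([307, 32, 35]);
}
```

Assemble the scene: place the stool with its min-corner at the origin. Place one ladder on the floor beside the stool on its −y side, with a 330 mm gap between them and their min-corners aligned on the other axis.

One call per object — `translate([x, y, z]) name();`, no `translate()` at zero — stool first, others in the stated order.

stool();
translate([0, -362, 0]) ladder();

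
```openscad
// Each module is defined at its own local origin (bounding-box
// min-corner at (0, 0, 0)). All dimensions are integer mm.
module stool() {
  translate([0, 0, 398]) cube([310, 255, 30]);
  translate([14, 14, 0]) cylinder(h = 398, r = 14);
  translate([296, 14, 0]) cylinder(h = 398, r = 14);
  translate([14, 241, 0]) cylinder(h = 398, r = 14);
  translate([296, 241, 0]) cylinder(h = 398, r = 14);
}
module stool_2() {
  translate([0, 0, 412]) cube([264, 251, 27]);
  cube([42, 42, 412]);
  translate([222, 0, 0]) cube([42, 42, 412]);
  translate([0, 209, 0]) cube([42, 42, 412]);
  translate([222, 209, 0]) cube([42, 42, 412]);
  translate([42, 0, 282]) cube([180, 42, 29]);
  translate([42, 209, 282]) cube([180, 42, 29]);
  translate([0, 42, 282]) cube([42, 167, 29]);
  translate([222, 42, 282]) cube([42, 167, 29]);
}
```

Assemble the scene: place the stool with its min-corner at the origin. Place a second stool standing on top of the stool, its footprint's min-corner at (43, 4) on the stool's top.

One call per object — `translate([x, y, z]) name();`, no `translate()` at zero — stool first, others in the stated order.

stool();
translate([43, 4, 428]) stool_2();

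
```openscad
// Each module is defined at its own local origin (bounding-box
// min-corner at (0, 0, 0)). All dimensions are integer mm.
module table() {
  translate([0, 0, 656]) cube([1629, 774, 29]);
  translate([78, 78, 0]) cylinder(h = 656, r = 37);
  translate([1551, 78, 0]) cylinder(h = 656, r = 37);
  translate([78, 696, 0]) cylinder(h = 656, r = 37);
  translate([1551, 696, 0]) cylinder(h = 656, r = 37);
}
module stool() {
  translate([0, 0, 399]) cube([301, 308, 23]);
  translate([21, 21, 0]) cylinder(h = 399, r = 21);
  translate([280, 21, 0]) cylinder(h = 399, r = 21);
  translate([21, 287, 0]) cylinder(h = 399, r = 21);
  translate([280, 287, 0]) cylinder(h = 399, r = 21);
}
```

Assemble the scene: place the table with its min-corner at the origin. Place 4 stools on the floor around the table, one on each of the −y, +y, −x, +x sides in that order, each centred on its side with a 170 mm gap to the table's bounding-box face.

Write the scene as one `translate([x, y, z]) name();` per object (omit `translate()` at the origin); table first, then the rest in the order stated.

table();
translate([664, -478, 0]) stool();
translate([664, 944, 0]) stool();
translate([-471, 233, 0]) stool();
translate([1799, 233, 0]) stool();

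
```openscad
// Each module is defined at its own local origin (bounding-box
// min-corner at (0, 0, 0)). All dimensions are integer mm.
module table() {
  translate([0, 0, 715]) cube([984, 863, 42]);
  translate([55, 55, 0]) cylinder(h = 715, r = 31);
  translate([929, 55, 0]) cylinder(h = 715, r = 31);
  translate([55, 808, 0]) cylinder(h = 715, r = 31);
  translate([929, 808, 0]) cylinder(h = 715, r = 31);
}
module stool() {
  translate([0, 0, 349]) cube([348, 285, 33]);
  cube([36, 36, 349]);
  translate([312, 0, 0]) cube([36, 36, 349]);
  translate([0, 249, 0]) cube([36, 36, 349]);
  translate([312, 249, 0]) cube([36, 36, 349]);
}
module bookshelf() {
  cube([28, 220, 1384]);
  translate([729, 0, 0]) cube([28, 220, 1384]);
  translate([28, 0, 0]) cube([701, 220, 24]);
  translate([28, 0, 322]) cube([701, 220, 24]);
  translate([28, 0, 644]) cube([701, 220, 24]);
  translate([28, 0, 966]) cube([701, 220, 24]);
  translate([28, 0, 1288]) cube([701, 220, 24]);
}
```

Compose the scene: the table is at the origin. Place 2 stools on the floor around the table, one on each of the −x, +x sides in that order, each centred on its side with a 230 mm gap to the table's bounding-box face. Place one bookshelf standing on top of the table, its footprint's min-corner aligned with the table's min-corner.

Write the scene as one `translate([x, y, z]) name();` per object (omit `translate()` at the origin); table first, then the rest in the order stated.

table();
translate([-578, 289, 0]) stool();
translate([1214, 289, 0]) stool();
translate([0, 0, 757]) bookshelf();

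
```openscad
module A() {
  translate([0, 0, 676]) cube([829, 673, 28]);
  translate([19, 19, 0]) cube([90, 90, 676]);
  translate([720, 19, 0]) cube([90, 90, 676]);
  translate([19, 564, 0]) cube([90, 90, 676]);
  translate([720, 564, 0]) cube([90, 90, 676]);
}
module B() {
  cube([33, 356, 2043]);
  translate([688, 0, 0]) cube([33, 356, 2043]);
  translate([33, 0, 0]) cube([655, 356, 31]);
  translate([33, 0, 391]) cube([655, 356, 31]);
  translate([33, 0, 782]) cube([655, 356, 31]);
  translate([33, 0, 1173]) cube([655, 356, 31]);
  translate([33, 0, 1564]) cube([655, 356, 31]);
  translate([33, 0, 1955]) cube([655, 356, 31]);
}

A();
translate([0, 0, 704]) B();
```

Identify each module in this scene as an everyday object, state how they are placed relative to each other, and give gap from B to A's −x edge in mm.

The bookshelf's min-x is at 0; the table's min-x is 0; gap = 0 mm.

A is a table. B is a bookshelf. The bookshelf is on top of the table. The gap from the bookshelf to the table's −x edge is 0 mm.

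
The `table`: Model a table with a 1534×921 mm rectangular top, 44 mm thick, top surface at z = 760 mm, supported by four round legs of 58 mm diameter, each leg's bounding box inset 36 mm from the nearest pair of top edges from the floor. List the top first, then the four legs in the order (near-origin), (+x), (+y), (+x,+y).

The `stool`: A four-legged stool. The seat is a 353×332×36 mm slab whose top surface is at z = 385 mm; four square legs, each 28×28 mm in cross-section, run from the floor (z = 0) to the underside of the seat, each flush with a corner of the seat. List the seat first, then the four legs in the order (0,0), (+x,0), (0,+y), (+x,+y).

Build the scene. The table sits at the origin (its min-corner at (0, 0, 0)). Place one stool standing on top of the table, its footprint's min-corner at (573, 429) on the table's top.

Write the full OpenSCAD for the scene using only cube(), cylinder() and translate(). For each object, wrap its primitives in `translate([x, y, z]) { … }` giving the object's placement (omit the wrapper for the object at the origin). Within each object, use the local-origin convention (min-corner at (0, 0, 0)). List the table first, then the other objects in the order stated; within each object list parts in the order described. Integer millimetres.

translate([0, 0, 716]) cube([1534, 921, 44]);
translate([65, 65, 0]) cylinder(h = 716, r = 29);
translate([1469, 65, 0]) cylinder(h = 716, r = 29);
translate([65, 856, 0]) cylinder(h = 716, r = 29);
translate([1469, 856, 0]) cylinder(h = 716, r = 29);
translate([573, 429, 760]) {
  translate([0, 0, 349]) cube([353, 332, 36]);
  cube([28, 28, 349]);
  translate([325, 0, 0]) cube([28, 28, 349]);
  translate([0, 304, 0]) cube([28, 28, 349]);
  translate([325, 304, 0]) cube([28, 28, 349]);
}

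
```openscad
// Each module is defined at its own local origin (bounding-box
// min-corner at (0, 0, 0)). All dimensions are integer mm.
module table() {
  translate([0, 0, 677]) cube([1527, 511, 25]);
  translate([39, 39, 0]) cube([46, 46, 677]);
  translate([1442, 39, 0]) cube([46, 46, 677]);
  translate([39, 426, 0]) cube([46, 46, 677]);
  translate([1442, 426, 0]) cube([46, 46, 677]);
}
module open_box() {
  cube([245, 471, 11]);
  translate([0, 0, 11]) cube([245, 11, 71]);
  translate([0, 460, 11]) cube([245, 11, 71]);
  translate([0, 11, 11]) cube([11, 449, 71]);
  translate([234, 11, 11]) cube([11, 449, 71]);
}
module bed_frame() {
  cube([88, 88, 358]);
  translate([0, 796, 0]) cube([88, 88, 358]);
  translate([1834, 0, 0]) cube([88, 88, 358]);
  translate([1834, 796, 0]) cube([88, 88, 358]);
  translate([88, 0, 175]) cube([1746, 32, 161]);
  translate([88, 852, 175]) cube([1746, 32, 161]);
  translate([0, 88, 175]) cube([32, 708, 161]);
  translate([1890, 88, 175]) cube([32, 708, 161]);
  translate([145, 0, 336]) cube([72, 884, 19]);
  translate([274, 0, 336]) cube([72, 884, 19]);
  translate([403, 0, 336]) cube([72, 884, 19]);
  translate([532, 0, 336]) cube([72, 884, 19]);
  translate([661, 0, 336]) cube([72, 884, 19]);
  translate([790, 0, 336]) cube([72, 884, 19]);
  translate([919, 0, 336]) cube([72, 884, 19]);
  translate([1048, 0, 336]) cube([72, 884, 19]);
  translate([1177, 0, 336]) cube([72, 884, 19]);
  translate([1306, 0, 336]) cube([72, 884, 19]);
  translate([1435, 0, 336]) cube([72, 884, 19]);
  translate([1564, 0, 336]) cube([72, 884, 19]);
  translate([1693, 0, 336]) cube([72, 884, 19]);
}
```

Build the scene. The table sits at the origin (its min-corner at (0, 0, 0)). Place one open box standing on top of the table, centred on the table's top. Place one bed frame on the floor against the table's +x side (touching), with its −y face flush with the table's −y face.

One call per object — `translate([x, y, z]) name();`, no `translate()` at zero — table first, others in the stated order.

table();
translate([641, 20, 702]) open_box();
translate([1527, 0, 0]) bed_frame();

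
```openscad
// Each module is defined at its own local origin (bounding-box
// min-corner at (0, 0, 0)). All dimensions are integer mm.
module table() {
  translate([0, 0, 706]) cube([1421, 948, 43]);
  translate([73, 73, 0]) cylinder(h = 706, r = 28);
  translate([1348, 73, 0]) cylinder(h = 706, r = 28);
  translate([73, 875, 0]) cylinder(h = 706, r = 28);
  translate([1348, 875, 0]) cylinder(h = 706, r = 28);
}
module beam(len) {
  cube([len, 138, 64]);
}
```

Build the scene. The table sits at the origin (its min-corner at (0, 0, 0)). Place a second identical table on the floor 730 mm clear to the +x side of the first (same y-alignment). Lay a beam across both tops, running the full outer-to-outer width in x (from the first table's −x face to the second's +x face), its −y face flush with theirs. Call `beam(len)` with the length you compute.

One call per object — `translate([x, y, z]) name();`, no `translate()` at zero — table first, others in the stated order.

table();
translate([2151, 0, 0]) table();
translate([0, 0, 749]) beam(3572);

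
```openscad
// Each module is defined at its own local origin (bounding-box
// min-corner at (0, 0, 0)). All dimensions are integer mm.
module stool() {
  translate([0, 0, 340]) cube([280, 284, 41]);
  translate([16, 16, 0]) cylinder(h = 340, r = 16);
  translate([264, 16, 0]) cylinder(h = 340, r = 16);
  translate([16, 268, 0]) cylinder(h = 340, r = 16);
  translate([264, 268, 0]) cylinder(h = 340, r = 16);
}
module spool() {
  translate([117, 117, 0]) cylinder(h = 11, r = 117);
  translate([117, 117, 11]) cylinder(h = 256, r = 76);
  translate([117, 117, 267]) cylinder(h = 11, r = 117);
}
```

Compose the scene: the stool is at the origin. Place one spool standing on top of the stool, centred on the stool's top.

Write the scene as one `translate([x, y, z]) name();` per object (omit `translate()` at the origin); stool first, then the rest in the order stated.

stool();
translate([23, 25, 381]) spool();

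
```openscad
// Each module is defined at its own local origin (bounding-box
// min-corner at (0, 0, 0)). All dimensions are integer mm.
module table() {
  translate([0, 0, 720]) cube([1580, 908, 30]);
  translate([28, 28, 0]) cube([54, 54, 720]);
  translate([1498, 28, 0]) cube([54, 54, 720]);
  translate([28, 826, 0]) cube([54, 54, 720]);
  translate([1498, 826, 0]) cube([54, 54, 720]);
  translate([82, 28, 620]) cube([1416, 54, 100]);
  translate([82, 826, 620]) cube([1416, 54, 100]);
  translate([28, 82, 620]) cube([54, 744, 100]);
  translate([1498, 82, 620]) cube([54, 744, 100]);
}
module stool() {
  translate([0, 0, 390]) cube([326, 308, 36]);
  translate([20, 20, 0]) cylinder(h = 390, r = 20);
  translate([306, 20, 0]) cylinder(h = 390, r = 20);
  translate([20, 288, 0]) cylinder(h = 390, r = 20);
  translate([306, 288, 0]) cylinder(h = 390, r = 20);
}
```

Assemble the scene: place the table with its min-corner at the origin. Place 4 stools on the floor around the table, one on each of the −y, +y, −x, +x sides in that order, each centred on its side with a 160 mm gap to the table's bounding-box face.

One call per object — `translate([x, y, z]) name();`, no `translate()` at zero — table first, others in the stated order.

table();
translate([627, -468, 0]) stool();
translate([627, 1068, 0]) stool();
translate([-486, 300, 0]) stool();
translate([1740, 300, 0]) stool();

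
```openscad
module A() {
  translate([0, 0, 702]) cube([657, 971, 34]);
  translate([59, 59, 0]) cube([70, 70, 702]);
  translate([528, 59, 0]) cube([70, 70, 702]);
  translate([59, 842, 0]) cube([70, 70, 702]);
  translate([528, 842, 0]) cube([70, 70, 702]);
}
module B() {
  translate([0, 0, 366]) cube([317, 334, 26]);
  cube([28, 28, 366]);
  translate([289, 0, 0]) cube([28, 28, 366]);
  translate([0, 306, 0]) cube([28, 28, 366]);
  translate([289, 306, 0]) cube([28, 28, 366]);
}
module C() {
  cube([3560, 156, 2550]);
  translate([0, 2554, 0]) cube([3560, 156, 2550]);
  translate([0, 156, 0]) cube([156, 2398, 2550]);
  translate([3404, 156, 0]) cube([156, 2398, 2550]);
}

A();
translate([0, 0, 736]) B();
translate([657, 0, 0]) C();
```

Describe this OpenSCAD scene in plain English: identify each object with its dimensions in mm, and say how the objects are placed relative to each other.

A is a rectangular dining table. The top is 657×971×34 mm with its upper surface at z = 736 mm. It stands on four 70×70 mm square legs, each inset 59 mm from the nearest pair of top edges, running from the floor to the underside of the top.

B is a simple wooden stool: a rectangular seat 317 mm (x) by 334 mm (y), 26 mm thick, top face at z = 392 mm, on four square legs, each 28×28 mm in cross-section. The legs rest on z = 0, each flush with a corner of the seat.

C is a box-shaped house frame (walls only): outside footprint 3560×2710 mm, wall height 2550 mm, wall thickness 156 mm. The two y-facing walls run the full x-width; the two x-facing walls fit between the inner faces of the y-facing walls.

The stool is on top of the table. The house frame is against the table's +x side, with their −y faces flush.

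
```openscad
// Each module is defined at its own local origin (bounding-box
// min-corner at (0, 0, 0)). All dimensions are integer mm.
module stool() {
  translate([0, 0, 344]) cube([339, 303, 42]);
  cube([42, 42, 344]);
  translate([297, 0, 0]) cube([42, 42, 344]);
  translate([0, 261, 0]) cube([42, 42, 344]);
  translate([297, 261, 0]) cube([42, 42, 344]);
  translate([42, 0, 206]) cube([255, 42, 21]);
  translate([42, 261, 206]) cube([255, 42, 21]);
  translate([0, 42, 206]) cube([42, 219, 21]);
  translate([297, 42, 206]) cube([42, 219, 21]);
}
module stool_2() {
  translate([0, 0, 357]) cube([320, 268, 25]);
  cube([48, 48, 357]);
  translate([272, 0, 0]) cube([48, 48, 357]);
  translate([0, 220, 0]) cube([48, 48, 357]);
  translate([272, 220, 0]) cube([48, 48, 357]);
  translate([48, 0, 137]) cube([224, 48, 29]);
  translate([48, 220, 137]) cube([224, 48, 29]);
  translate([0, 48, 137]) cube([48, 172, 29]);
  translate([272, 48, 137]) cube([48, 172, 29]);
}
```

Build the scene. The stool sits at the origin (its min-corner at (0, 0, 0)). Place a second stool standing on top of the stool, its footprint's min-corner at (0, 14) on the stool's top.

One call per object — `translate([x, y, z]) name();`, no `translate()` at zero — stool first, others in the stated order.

stool();
translate([0, 14, 386]) stool_2();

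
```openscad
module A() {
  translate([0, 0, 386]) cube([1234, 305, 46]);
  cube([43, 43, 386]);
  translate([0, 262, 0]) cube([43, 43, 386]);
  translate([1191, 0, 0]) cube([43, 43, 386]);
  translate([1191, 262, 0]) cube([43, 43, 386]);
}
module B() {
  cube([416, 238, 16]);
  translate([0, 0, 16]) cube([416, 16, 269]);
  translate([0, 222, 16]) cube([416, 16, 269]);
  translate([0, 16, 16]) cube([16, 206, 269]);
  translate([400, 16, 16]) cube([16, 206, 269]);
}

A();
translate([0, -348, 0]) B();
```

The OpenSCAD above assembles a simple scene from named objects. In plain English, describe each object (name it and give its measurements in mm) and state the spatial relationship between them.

A is a bench: a 1234×305 mm seat slab, 46 mm thick, top at z = 432 mm, on four 43×43 mm square legs flush with the seat corners and standing on z = 0.

B is an open-topped rectangular box: outside dimensions 416×238×285 mm, with a uniform wall and base thickness of 16 mm. The base is a full 416×238 slab on the floor; four walls sit on top of the base. The front and back walls (the −y and +y sides) span the full width; the two side walls fit between them.

The open box is on the floor beside the bench on its −y side.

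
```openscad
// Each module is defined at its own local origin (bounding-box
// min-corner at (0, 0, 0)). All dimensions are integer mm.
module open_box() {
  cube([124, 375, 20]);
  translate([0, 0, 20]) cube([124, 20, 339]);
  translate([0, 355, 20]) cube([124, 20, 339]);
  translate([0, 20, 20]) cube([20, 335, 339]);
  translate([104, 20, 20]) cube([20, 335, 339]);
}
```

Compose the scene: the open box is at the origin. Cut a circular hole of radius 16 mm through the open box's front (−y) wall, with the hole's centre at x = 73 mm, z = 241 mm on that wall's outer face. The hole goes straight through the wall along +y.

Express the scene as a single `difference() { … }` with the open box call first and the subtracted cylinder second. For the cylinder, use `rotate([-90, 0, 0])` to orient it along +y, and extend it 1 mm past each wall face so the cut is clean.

difference() {
  open_box();
  translate([73, -1, 241]) rotate([-90, 0, 0]) cylinder(h = 22, r = 16);
}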